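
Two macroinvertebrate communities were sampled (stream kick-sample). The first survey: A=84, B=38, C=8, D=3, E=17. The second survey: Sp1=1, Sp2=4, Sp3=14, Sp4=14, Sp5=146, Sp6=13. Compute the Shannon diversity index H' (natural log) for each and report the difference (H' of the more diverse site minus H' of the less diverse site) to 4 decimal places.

The first survey: N=150, proportions 0.56, 0.253333, 0.053333, 0.02, 0.113333, giving H' = 1.153883 (working shown to 6 dp, full precision carried).
The second survey: N=192, proportions 0.005208, 0.020833, 0.072917, 0.072917, 0.760417, 0.067708, giving H' = 0.880466.
Difference = |1.153883 − 0.880466| = 0.273417, i.e. 0.2734 to 4 decimal places.

0.2734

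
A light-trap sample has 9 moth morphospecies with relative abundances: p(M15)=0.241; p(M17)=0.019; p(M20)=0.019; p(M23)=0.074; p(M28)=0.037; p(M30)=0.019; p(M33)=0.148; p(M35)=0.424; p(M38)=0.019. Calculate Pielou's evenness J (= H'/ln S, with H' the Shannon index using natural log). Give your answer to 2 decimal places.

0.73

H' = −Σ pᵢ ln pᵢ = −((-0.3429) + (-0.0753) + (-0.0753) + (-0.1927) + (-0.1220) + (-0.0753) + (-0.2828) + (-0.3638) + (-0.0753)) = 1.6054 (working shown to 4 dp, full precision carried).
With S = 9 species, ln S = 2.1972, so J = 1.6054/2.1972 = 0.7306, i.e. 0.73 to 2 decimal places.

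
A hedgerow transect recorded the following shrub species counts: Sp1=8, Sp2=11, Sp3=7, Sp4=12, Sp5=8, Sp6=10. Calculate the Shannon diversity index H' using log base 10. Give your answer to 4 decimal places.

0.7701

Total N = 8+11+7+12+8+10 = 56, so the proportions are 0.142857, 0.196429, 0.125, 0.214286, 0.142857, 0.178571 (working shown to 6 dp, full precision carried).
Each pᵢ log₁₀ pᵢ term: 0.142857×(-0.845098)=-0.120728, 0.196429×(-0.706795)=-0.138835, 0.125×(-0.903090)=-0.112886, 0.214286×(-0.669007)=-0.143359, 0.142857×(-0.845098)=-0.120728, 0.178571×(-0.748188)=-0.133605.
Sum = -0.770141, so H' = 0.7701.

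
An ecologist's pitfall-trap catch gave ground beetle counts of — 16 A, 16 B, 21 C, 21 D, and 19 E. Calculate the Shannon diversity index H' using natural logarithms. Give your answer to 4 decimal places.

1.6021

Total N = 16+16+21+21+19 = 93, so the proportions are 0.172043, 0.172043, 0.225806, 0.225806, 0.204301 (working shown to 6 dp, full precision carried).
Each pᵢ ln pᵢ term: 0.172043×(-1.760011)=-0.302798, 0.172043×(-1.760011)=-0.302798, 0.225806×(-1.488077)=-0.336017, 0.225806×(-1.488077)=-0.336017, 0.204301×(-1.588161)=-0.324463.
Sum = -1.602093, so H' = 1.6021.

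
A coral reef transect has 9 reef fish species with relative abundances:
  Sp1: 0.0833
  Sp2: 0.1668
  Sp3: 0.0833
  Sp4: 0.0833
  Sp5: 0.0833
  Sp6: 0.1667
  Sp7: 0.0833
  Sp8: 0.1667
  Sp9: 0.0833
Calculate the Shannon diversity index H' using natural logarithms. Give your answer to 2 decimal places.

2.14

Each pᵢ ln pᵢ term (working shown to 4 dp, full precision carried): 0.0833×(-2.4853)=-0.2070, 0.1668×(-1.7910)=-0.2987, 0.0833×(-2.4853)=-0.2070, 0.0833×(-2.4853)=-0.2070, 0.0833×(-2.4853)=-0.2070, 0.1667×(-1.7916)=-0.2987, 0.0833×(-2.4853)=-0.2070, 0.1667×(-1.7916)=-0.2987, 0.0833×(-2.4853)=-0.2070.
Sum = -2.1382, so H' = 2.14.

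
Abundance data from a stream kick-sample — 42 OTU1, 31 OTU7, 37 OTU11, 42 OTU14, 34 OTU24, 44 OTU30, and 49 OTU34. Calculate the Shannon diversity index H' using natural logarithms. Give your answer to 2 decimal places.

1.94

Total N = 42+31+37+42+34+44+49 = 279, so the proportions are 0.1505, 0.1111, 0.1326, 0.1505, 0.1219, 0.1577, 0.1756 (working shown to 4 dp, full precision carried).
Each pᵢ ln pᵢ term: 0.1505×(-1.8935)=-0.2850, 0.1111×(-2.1972)=-0.2441, 0.1326×(-2.0203)=-0.2679, 0.1505×(-1.8935)=-0.2850, 0.1219×(-2.1049)=-0.2565, 0.1577×(-1.8470)=-0.2913, 0.1756×(-1.7394)=-0.3055.
Sum = -1.9354, so H' = 1.94.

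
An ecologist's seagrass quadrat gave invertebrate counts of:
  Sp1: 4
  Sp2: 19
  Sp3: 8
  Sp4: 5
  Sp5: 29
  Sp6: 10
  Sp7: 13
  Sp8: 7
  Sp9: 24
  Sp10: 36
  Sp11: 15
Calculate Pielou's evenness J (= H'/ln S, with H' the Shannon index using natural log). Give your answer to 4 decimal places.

Total N = 4+19+8+5+29+10+13+7+24+36+15 = 170, so the proportions are 0.023529, 0.111765, 0.047059, 0.029412, 0.170588, 0.058824, 0.076471, 0.041176, 0.141176, 0.211765, 0.088235 (working shown to 6 dp, full precision carried).
H' = −Σ pᵢ ln pᵢ = −((-0.088224) + (-0.244917) + (-0.143829) + (-0.103716) + (-0.301686) + (-0.166660) + (-0.196594) + (-0.131348) + (-0.276387) + (-0.328718) + (-0.214213)) = 2.196292.
With S = 11 species, ln S = 2.397895, so J = 2.196292/2.397895 = 0.915925, i.e. 0.9159 to 4 decimal places.

0.9159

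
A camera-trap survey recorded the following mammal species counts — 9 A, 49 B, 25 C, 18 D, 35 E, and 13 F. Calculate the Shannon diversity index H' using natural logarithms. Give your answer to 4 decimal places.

1.6432

Total N = 9+49+25+18+35+13 = 149, so the proportions are 0.060403, 0.328859, 0.167785, 0.120805, 0.234899, 0.087248 (working shown to 6 dp, full precision carried).
Each pᵢ ln pᵢ term: 0.060403×(-2.806722)=-0.169534, 0.328859×(-1.112126)=-0.365733, 0.167785×(-1.785070)=-0.299508, 0.120805×(-2.113575)=-0.255331, 0.234899×(-1.448598)=-0.340275, 0.087248×(-2.438997)=-0.212798.
Sum = -1.643179, so H' = 1.6432.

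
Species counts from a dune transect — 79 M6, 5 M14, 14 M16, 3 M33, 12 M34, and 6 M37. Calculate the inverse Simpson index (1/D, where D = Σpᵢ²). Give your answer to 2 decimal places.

2.13

Total N = 79+5+14+3+12+6 = 119, so the proportions are 0.66387, 0.04202, 0.11765, 0.02521, 0.10084, 0.05042 (working shown to 5 dp, full precision carried).
D = 0.66387² + 0.04202² + 0.11765² + 0.02521² + 0.10084² + 0.05042² = 0.44072 + 0.00177 + 0.01384 + 0.00064 + 0.01017 + 0.00254 = 0.46967.
So 1/D = 2.1292, i.e. 2.13 to 2 decimal places.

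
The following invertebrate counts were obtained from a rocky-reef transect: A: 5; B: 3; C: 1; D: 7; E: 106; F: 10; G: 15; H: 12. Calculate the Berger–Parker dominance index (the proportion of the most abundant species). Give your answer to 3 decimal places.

0.667

Total N = 5+3+1+7+106+10+15+12 = 159, so the proportions are 0.03145, 0.01887, 0.00629, 0.04403, 0.66667, 0.06289, 0.09434, 0.07547 (working shown to 5 dp, full precision carried).
The largest proportion is 0.66667, i.e. d = 0.667 to 3 decimal places.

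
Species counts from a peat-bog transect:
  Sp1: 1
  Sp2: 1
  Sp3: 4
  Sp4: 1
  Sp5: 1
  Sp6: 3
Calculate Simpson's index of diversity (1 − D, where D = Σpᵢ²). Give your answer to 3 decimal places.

Total N = 1+1+4+1+1+3 = 11, so the proportions are 0.09091, 0.09091, 0.36364, 0.09091, 0.09091, 0.27273 (working shown to 5 dp, full precision carried).
D = 0.09091² + 0.09091² + 0.36364² + 0.09091² + 0.09091² + 0.27273² = 0.00826 + 0.00826 + 0.13223 + 0.00826 + 0.00826 + 0.07438 = 0.23967.
So 1 − D = 0.76033, i.e. 0.760 to 3 decimal places.

0.760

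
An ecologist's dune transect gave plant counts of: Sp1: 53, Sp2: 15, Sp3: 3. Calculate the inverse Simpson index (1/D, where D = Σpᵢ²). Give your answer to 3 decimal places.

1.657

Total N = 53+15+3 = 71, so the proportions are 0.746479, 0.211268, 0.042254 (working shown to 6 dp, full precision carried).
D = 0.746479² + 0.211268² + 0.042254² = 0.557231 + 0.044634 + 0.001785 = 0.603650.
So 1/D = 1.65659, i.e. 1.657 to 3 decimal places.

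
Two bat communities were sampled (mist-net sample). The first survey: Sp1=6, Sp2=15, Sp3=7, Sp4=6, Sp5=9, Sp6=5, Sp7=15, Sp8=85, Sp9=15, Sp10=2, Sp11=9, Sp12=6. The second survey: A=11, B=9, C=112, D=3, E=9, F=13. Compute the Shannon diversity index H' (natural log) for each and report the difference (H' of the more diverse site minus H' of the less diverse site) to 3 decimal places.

The first survey: N=180, proportions 0.0333333, 0.0833333, 0.0388889, 0.0333333, 0.05, 0.0277778, 0.0833333, 0.4722222, 0.0833333, 0.0111111, 0.05, 0.0333333, giving H' = 1.8910447 (working shown to 7 dp, full precision carried).
The second survey: N=157, proportions 0.0700637, 0.0573248, 0.7133758, 0.0191083, 0.0573248, 0.0828025, giving H' = 1.0368895.
Difference = |1.8910447 − 1.0368895| = 0.8541552, i.e. 0.854 to 3 decimal places.

0.854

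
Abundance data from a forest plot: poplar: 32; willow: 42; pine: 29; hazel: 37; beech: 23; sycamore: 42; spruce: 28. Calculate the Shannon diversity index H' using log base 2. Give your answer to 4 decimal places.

2.7773

Total N = 32+42+29+37+23+42+28 = 233, so the proportions are 0.137339, 0.180258, 0.124464, 0.158798, 0.098712, 0.180258, 0.120172 (working shown to 6 dp, full precision carried).
Each pᵢ log₂ pᵢ term: 0.137339×(-2.864186)=-0.393365, 0.180258×(-2.471869)=-0.445573, 0.124464×(-3.006205)=-0.374163, 0.158798×(-2.654733)=-0.421567, 0.098712×(-3.340624)=-0.329761, 0.180258×(-2.471869)=-0.445573, 0.120172×(-3.056831)=-0.367345.
Sum = -2.777346, so H' = 2.7773.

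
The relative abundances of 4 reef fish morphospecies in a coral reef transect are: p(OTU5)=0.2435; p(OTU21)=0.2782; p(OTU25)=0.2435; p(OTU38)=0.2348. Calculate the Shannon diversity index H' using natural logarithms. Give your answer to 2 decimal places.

1.38

Each pᵢ ln pᵢ term (working shown to 4 dp, full precision carried): 0.2435×(-1.4126)=-0.3440, 0.2782×(-1.2794)=-0.3559, 0.2435×(-1.4126)=-0.3440, 0.2348×(-1.4490)=-0.3402.
Sum = -1.3841, so H' = 1.38.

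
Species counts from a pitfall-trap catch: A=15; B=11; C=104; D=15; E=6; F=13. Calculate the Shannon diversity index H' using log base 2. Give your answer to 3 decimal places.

Total N = 15+11+104+15+6+13 = 164, so the proportions are 0.09146, 0.06707, 0.63415, 0.09146, 0.03659, 0.07927 (working shown to 5 dp, full precision carried).
Each pᵢ log₂ pᵢ term: 0.09146×(-3.45066)=-0.31561, 0.06707×(-3.89812)=-0.26146, 0.63415×(-0.65711)=-0.41671, 0.09146×(-3.45066)=-0.31561, 0.03659×(-4.77259)=-0.17461, 0.07927×(-3.65711)=-0.28989.
Sum = -1.77388, so H' = 1.774.

1.774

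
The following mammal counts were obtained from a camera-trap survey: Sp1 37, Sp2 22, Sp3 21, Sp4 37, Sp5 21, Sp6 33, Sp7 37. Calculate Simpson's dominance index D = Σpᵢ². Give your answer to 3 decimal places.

0.152

Total N = 37+22+21+37+21+33+37 = 208, so the proportions are 0.17788, 0.10577, 0.10096, 0.17788, 0.10096, 0.15865, 0.17788 (working shown to 5 dp, full precision carried).
D = 0.17788² + 0.10577² + 0.10096² + 0.17788² + 0.10096² + 0.15865² + 0.17788² = 0.03164 + 0.01119 + 0.01019 + 0.03164 + 0.01019 + 0.02517 + 0.03164 = 0.15167.
To 3 decimal places, D = 0.152.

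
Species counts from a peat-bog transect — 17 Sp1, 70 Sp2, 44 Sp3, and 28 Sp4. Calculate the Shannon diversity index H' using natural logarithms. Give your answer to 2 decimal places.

1.26

Total N = 17+70+44+28 = 159, so the proportions are 0.1069, 0.4403, 0.2767, 0.1761 (working shown to 4 dp, full precision carried).
Each pᵢ ln pᵢ term: 0.1069×(-2.2357)=-0.2390, 0.4403×(-0.8204)=-0.3612, 0.2767×(-1.2847)=-0.3555, 0.1761×(-1.7367)=-0.3058.
Sum = -1.2616, so H' = 1.26.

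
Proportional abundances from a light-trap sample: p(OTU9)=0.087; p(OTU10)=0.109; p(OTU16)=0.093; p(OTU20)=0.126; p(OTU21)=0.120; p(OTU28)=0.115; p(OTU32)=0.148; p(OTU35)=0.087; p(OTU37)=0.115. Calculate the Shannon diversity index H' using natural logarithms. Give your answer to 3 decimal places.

2.183

Each pᵢ ln pᵢ term (working shown to 5 dp, full precision carried): 0.087×(-2.44185)=-0.21244, 0.109×(-2.21641)=-0.24159, 0.093×(-2.37516)=-0.22089, 0.126×(-2.07147)=-0.26101, 0.12×(-2.12026)=-0.25443, 0.115×(-2.16282)=-0.24872, 0.148×(-1.91054)=-0.28276, 0.087×(-2.44185)=-0.21244, 0.115×(-2.16282)=-0.24872.
Sum = -2.18301, so H' = 2.183.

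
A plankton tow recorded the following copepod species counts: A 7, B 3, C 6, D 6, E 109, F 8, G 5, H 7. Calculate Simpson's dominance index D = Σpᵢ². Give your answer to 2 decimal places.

0.53

Total N = 7+3+6+6+109+8+5+7 = 151, so the proportions are 0.0464, 0.0199, 0.0397, 0.0397, 0.7219, 0.053, 0.0331, 0.0464 (working shown to 4 dp, full precision carried).
D = 0.0464² + 0.0199² + 0.0397² + 0.0397² + 0.7219² + 0.053² + 0.0331² + 0.0464² = 0.0021 + 0.0004 + 0.0016 + 0.0016 + 0.5211 + 0.0028 + 0.0011 + 0.0021 = 0.5328.
To 2 decimal places, D = 0.53.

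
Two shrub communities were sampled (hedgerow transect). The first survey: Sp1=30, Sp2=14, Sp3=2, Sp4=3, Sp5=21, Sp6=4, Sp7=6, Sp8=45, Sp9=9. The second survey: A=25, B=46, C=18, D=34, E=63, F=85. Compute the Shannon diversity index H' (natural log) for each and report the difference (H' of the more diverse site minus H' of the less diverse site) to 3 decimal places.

The first survey: N=134, proportions 0.22388, 0.10448, 0.01493, 0.02239, 0.15672, 0.02985, 0.04478, 0.33582, 0.06716, giving H' = 1.80105 (working shown to 5 dp, full precision carried).
The second survey: N=271, proportions 0.09225, 0.16974, 0.06642, 0.12546, 0.23247, 0.31365, giving H' = 1.66428.
Difference = |1.80105 − 1.66428| = 0.13677, i.e. 0.137 to 3 decimal places.

0.137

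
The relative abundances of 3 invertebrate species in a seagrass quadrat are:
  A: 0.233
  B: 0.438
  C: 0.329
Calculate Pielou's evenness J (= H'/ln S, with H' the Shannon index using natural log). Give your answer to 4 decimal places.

H' = −Σ pᵢ ln pᵢ = −((-0.339415) + (-0.361585) + (-0.365748)) = 1.066748 (working shown to 6 dp, full precision carried).
With S = 3 species, ln S = 1.098612, so J = 1.066748/1.098612 = 0.970996, i.e. 0.9710 to 4 decimal places.

0.9710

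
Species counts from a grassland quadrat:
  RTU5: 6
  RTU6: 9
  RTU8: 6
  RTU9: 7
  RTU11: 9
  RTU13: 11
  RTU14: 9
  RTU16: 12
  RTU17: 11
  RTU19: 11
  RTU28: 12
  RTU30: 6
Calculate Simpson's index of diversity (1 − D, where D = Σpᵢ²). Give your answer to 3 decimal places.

Total N = 6+9+6+7+9+11+9+12+11+11+12+6 = 109, so the proportions are 0.05505, 0.08257, 0.05505, 0.06422, 0.08257, 0.10092, 0.08257, 0.11009, 0.10092, 0.10092, 0.11009, 0.05505 (working shown to 5 dp, full precision carried).
D = 0.05505² + 0.08257² + 0.05505² + 0.06422² + 0.08257² + 0.10092² + 0.08257² + 0.11009² + 0.10092² + 0.10092² + 0.11009² + 0.05505² = 0.00303 + 0.00682 + 0.00303 + 0.00412 + 0.00682 + 0.01018 + 0.00682 + 0.01212 + 0.01018 + 0.01018 + 0.01212 + 0.00303 = 0.08846.
So 1 − D = 0.91154, i.e. 0.912 to 3 decimal places.

0.912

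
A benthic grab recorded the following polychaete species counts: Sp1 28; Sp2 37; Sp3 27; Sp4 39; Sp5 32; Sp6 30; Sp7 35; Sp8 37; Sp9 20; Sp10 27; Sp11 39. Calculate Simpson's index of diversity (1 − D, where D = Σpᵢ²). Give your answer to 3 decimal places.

Total N = 28+37+27+39+32+30+35+37+20+27+39 = 351, so the proportions are 0.07977, 0.10541, 0.07692, 0.11111, 0.09117, 0.08547, 0.09972, 0.10541, 0.05698, 0.07692, 0.11111 (working shown to 5 dp, full precision carried).
D = 0.07977² + 0.10541² + 0.07692² + 0.11111² + 0.09117² + 0.08547² + 0.09972² + 0.10541² + 0.05698² + 0.07692² + 0.11111² = 0.00636 + 0.01111 + 0.00592 + 0.01235 + 0.00831 + 0.00731 + 0.00994 + 0.01111 + 0.00325 + 0.00592 + 0.01235 = 0.09392.
So 1 − D = 0.90608, i.e. 0.906 to 3 decimal places.

0.906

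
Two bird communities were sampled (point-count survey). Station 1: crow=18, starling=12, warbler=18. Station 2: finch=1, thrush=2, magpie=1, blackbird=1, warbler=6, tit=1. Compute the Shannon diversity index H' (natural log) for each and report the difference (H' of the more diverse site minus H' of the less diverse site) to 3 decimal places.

Station 1: N=48, proportions 0.375, 0.25, 0.375, giving H' = 1.0821955 (working shown to 7 dp, full precision carried).
Station 2: N=12, proportions 0.0833333, 0.1666667, 0.0833333, 0.0833333, 0.5, 0.0833333, giving H' = 1.4735024.
Difference = |1.0821955 − 1.4735024| = 0.3913069, i.e. 0.391 to 3 decimal places.

0.391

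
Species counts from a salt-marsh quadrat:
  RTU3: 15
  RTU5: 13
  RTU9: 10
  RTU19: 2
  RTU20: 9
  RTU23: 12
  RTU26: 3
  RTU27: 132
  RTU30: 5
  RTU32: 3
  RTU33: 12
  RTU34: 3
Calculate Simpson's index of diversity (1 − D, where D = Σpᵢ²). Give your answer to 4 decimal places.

0.6175

Total N = 15+13+10+2+9+12+3+132+5+3+12+3 = 219, so the proportions are 0.068493, 0.059361, 0.045662, 0.009132, 0.041096, 0.054795, 0.013699, 0.60274, 0.022831, 0.013699, 0.054795, 0.013699 (working shown to 6 dp, full precision carried).
D = 0.068493² + 0.059361² + 0.045662² + 0.009132² + 0.041096² + 0.054795² + 0.013699² + 0.60274² + 0.022831² + 0.013699² + 0.054795² + 0.013699² = 0.004691 + 0.003524 + 0.002085 + 0.000083 + 0.001689 + 0.003002 + 0.000188 + 0.363295 + 0.000521 + 0.000188 + 0.003002 + 0.000188 = 0.382457.
So 1 − D = 0.617543, i.e. 0.6175 to 4 decimal places.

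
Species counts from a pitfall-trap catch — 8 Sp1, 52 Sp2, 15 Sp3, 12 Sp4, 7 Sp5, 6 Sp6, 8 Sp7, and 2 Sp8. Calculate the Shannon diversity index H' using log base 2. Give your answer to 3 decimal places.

Total N = 8+52+15+12+7+6+8+2 = 110, so the proportions are 0.07273, 0.47273, 0.13636, 0.10909, 0.06364, 0.05455, 0.07273, 0.01818 (working shown to 5 dp, full precision carried).
Each pᵢ log₂ pᵢ term: 0.07273×(-3.78136)=-0.27501, 0.47273×(-1.08092)=-0.51098, 0.13636×(-2.87447)=-0.39197, 0.10909×(-3.19640)=-0.34870, 0.06364×(-3.97400)=-0.25289, 0.05455×(-4.19640)=-0.22889, 0.07273×(-3.78136)=-0.27501, 0.01818×(-5.78136)=-0.10512.
Sum = -2.38857, so H' = 2.389.

2.389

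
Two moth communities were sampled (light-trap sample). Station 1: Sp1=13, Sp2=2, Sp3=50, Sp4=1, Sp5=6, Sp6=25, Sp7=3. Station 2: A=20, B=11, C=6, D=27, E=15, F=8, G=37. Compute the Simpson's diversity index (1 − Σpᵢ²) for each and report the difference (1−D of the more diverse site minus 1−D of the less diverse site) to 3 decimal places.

Station 1: N=100, proportions 0.13, 0.02, 0.5, 0.01, 0.06, 0.25, 0.03, giving 1−D = 0.66560 (working shown to 5 dp, full precision carried).
Station 2: N=124, proportions 0.16129, 0.08871, 0.04839, 0.21774, 0.12097, 0.06452, 0.29839, giving 1−D = 0.80853.
Difference = |0.66560 − 0.80853| = 0.14293, i.e. 0.143 to 3 decimal places.

0.143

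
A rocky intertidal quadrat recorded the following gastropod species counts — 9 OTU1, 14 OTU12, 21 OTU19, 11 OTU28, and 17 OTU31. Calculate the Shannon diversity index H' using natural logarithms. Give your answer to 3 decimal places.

1.566

Total N = 9+14+21+11+17 = 72, so the proportions are 0.125, 0.19444, 0.29167, 0.15278, 0.23611 (working shown to 5 dp, full precision carried).
Each pᵢ ln pᵢ term: 0.125×(-2.07944)=-0.25993, 0.19444×(-1.63761)=-0.31842, 0.29167×(-1.23214)=-0.35938, 0.15278×(-1.87877)=-0.28703, 0.23611×(-1.44345)=-0.34082.
Sum = -1.56558, so H' = 1.566.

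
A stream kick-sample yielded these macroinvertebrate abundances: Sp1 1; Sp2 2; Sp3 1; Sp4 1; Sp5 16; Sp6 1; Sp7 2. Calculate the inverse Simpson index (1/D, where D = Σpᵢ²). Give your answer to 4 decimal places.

Total N = 1+2+1+1+16+1+2 = 24, so the proportions are 0.0416667, 0.0833333, 0.0416667, 0.0416667, 0.6666667, 0.0416667, 0.0833333 (working shown to 7 dp, full precision carried).
D = 0.0416667² + 0.0833333² + 0.0416667² + 0.0416667² + 0.6666667² + 0.0416667² + 0.0833333² = 0.0017361 + 0.0069444 + 0.0017361 + 0.0017361 + 0.4444444 + 0.0017361 + 0.0069444 = 0.4652778.
So 1/D = 2.149254, i.e. 2.1493 to 4 decimal places.

2.1493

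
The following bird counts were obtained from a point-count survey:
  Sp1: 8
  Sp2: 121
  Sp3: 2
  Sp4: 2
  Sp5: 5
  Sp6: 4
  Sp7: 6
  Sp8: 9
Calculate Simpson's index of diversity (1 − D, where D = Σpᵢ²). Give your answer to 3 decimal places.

Total N = 8+121+2+2+5+4+6+9 = 157, so the proportions are 0.05096, 0.7707, 0.01274, 0.01274, 0.03185, 0.02548, 0.03822, 0.05732 (working shown to 5 dp, full precision carried).
D = 0.05096² + 0.7707² + 0.01274² + 0.01274² + 0.03185² + 0.02548² + 0.03822² + 0.05732² = 0.00260 + 0.59398 + 0.00016 + 0.00016 + 0.00101 + 0.00065 + 0.00146 + 0.00329 = 0.60331.
So 1 − D = 0.39669, i.e. 0.397 to 3 decimal places.

0.397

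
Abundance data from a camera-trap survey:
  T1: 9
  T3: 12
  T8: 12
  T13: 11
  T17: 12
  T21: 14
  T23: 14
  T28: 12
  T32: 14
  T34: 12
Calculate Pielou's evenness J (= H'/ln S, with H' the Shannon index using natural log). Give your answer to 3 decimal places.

Total N = 9+12+12+11+12+14+14+12+14+12 = 122, so the proportions are 0.07377, 0.09836, 0.09836, 0.09016, 0.09836, 0.11475, 0.11475, 0.09836, 0.11475, 0.09836 (working shown to 5 dp, full precision carried).
H' = −Σ pᵢ ln pᵢ = −((-0.19230) + (-0.22811) + (-0.22811) + (-0.21695) + (-0.22811) + (-0.24844) + (-0.24844) + (-0.22811) + (-0.24844) + (-0.22811)) = 2.29511.
With S = 10 species, ln S = 2.30259, so J = 2.29511/2.30259 = 0.99676, i.e. 0.997 to 3 decimal places.

0.997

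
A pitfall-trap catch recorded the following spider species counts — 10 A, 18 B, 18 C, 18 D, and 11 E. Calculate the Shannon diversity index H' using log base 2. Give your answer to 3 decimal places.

Total N = 10+18+18+18+11 = 75, so the proportions are 0.13333, 0.24, 0.24, 0.24, 0.14667 (working shown to 5 dp, full precision carried).
Each pᵢ log₂ pᵢ term: 0.13333×(-2.90689)=-0.38759, 0.24×(-2.05889)=-0.49413, 0.24×(-2.05889)=-0.49413, 0.24×(-2.05889)=-0.49413, 0.14667×(-2.76939)=-0.40618.
Sum = -2.27617, so H' = 2.276.

2.276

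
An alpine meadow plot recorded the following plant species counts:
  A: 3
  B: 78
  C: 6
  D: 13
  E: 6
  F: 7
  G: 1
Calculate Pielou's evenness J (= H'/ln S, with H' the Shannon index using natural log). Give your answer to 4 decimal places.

Total N = 3+78+6+13+6+7+1 = 114, so the proportions are 0.026316, 0.684211, 0.052632, 0.114035, 0.052632, 0.061404, 0.008772 (working shown to 6 dp, full precision carried).
H' = −Σ pᵢ ln pᵢ = −((-0.095726) + (-0.259651) + (-0.154970) + (-0.247599) + (-0.154970) + (-0.171333) + (-0.041546)) = 1.125795.
With S = 7 species, ln S = 1.945910, so J = 1.125795/1.945910 = 0.578544, i.e. 0.5785 to 4 decimal places.

0.5785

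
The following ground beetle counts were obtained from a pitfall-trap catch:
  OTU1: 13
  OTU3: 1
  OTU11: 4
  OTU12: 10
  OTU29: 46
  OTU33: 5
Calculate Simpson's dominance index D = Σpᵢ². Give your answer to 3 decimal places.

Total N = 13+1+4+10+46+5 = 79, so the proportions are 0.16456, 0.01266, 0.05063, 0.12658, 0.58228, 0.06329 (working shown to 5 dp, full precision carried).
D = 0.16456² + 0.01266² + 0.05063² + 0.12658² + 0.58228² + 0.06329² = 0.02708 + 0.00016 + 0.00256 + 0.01602 + 0.33905 + 0.00401 = 0.38888.
To 3 decimal places, D = 0.389.

0.389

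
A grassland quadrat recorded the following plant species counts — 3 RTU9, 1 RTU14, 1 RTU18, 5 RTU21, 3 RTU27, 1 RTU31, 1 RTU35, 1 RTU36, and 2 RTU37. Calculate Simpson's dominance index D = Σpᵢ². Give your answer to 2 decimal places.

0.16

Total N = 3+1+1+5+3+1+1+1+2 = 18, so the proportions are 0.1667, 0.0556, 0.0556, 0.2778, 0.1667, 0.0556, 0.0556, 0.0556, 0.1111 (working shown to 4 dp, full precision carried).
D = 0.1667² + 0.0556² + 0.0556² + 0.2778² + 0.1667² + 0.0556² + 0.0556² + 0.0556² + 0.1111² = 0.0278 + 0.0031 + 0.0031 + 0.0772 + 0.0278 + 0.0031 + 0.0031 + 0.0031 + 0.0123 = 0.1605.
To 2 decimal places, D = 0.16.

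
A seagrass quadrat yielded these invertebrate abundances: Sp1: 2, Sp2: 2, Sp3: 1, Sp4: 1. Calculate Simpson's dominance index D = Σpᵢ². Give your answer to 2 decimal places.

0.28

Total N = 2+2+1+1 = 6, so the proportions are 0.3333, 0.3333, 0.1667, 0.1667 (working shown to 4 dp, full precision carried).
D = 0.3333² + 0.3333² + 0.1667² + 0.1667² = 0.1111 + 0.1111 + 0.0278 + 0.0278 = 0.2778.
To 2 decimal places, D = 0.28.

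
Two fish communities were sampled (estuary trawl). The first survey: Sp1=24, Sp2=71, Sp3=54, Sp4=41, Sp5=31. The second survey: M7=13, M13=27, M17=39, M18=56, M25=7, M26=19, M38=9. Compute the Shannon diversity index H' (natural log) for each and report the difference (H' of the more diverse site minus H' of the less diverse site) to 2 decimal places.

The first survey: N=221, proportions 0.1086, 0.3213, 0.2443, 0.1855, 0.1403, giving H' = 1.5383 (working shown to 4 dp, full precision carried).
The second survey: N=170, proportions 0.0765, 0.1588, 0.2294, 0.3294, 0.0412, 0.1118, 0.0529, giving H' = 1.7242.
Difference = |1.5383 − 1.7242| = 0.1859, i.e. 0.19 to 2 decimal places.

0.19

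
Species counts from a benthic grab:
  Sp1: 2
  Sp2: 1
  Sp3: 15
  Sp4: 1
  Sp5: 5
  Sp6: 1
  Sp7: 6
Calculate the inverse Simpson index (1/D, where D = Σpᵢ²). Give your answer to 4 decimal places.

Total N = 2+1+15+1+5+1+6 = 31, so the proportions are 0.06451613, 0.03225806, 0.48387097, 0.03225806, 0.16129032, 0.03225806, 0.19354839 (working shown to 8 dp, full precision carried).
D = 0.06451613² + 0.03225806² + 0.48387097² + 0.03225806² + 0.16129032² + 0.03225806² + 0.19354839² = 0.00416233 + 0.00104058 + 0.23413111 + 0.00104058 + 0.02601457 + 0.00104058 + 0.03746098 = 0.30489074.
So 1/D = 3.279863, i.e. 3.2799 to 4 decimal places.

3.2799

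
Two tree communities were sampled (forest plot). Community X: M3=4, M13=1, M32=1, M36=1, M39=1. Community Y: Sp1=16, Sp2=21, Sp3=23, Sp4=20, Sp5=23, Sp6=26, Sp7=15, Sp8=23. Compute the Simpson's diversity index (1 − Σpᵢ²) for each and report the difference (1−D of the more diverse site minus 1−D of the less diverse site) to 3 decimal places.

Community X: N=8, proportions 0.5, 0.125, 0.125, 0.125, 0.125, giving 1−D = 0.68750 (working shown to 5 dp, full precision carried).
Community Y: N=167, proportions 0.09581, 0.12575, 0.13772, 0.11976, 0.13772, 0.15569, 0.08982, 0.13772, giving 1−D = 0.87145.
Difference = |0.68750 − 0.87145| = 0.18395, i.e. 0.184 to 3 decimal places.

0.184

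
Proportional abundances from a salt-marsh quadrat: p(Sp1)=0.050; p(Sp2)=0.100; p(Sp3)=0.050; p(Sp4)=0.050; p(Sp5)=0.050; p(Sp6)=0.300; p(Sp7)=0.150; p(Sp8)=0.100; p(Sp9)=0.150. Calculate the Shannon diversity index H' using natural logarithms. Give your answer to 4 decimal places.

Each pᵢ ln pᵢ term (working shown to 6 dp, full precision carried): 0.05×(-2.995732)=-0.149787, 0.1×(-2.302585)=-0.230259, 0.05×(-2.995732)=-0.149787, 0.05×(-2.995732)=-0.149787, 0.05×(-2.995732)=-0.149787, 0.3×(-1.203973)=-0.361192, 0.15×(-1.897120)=-0.284568, 0.1×(-2.302585)=-0.230259, 0.15×(-1.897120)=-0.284568.
Sum = -1.989991, so H' = 1.9900.

1.9900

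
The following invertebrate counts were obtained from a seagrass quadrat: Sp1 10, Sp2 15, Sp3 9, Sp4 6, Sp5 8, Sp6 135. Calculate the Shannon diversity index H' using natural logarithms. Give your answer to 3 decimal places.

Total N = 10+15+9+6+8+135 = 183, so the proportions are 0.05464, 0.08197, 0.04918, 0.03279, 0.04372, 0.7377 (working shown to 5 dp, full precision carried).
Each pᵢ ln pᵢ term: 0.05464×(-2.90690)=-0.15885, 0.08197×(-2.50144)=-0.20504, 0.04918×(-3.01226)=-0.14814, 0.03279×(-3.41773)=-0.11206, 0.04372×(-3.13004)=-0.13683, 0.7377×(-0.30421)=-0.22442.
Sum = -0.98533, so H' = 0.985.

0.985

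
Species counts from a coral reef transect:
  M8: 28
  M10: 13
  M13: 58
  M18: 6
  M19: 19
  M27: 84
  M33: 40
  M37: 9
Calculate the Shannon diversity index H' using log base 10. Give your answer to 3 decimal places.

0.774

Total N = 28+13+58+6+19+84+40+9 = 257, so the proportions are 0.10895, 0.05058, 0.22568, 0.02335, 0.07393, 0.32685, 0.15564, 0.03502 (working shown to 5 dp, full precision carried).
Each pᵢ log₁₀ pᵢ term: 0.10895×(-0.96278)=-0.10489, 0.05058×(-1.29599)=-0.06556, 0.22568×(-0.64651)=-0.14590, 0.02335×(-1.63178)=-0.03810, 0.07393×(-1.13118)=-0.08363, 0.32685×(-0.48565)=-0.15874, 0.15564×(-0.80787)=-0.12574, 0.03502×(-1.45569)=-0.05098.
Sum = -0.77353, so H' = 0.774.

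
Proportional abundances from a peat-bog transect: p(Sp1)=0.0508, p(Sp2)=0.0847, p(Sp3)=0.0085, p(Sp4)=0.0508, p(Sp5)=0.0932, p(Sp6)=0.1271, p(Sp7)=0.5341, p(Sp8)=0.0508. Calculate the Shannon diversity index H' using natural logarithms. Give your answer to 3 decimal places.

Each pᵢ ln pᵢ term (working shown to 5 dp, full precision carried): 0.0508×(-2.97986)=-0.15138, 0.0847×(-2.46864)=-0.20909, 0.0085×(-4.76769)=-0.04053, 0.0508×(-2.97986)=-0.15138, 0.0932×(-2.37301)=-0.22116, 0.1271×(-2.06278)=-0.26218, 0.5341×(-0.62717)=-0.33497, 0.0508×(-2.97986)=-0.15138.
Sum = -1.52207, so H' = 1.522.

1.522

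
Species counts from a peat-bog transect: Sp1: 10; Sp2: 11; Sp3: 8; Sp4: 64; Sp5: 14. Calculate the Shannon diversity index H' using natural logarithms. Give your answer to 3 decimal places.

1.223

Total N = 10+11+8+64+14 = 107, so the proportions are 0.09346, 0.1028, 0.07477, 0.59813, 0.13084 (working shown to 5 dp, full precision carried).
Each pᵢ ln pᵢ term: 0.09346×(-2.37024)=-0.22152, 0.1028×(-2.27493)=-0.23387, 0.07477×(-2.59339)=-0.19390, 0.59813×(-0.51395)=-0.30741, 0.13084×(-2.03377)=-0.26610.
Sum = -1.22280, so H' = 1.223.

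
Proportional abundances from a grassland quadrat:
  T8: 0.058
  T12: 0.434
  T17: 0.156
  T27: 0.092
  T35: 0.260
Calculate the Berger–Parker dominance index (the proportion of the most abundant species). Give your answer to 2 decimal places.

The largest proportion is 0.434, i.e. d = 0.43 to 2 decimal places.

0.43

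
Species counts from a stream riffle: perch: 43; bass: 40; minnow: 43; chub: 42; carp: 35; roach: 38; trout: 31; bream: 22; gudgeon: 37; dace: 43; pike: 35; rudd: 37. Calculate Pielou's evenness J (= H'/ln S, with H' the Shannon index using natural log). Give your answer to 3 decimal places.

0.995

Total N = 43+40+43+42+35+38+31+22+37+43+35+37 = 446, so the proportions are 0.09641, 0.08969, 0.09641, 0.09417, 0.07848, 0.0852, 0.06951, 0.04933, 0.08296, 0.09641, 0.07848, 0.08296 (working shown to 5 dp, full precision carried).
H' = −Σ pᵢ ln pᵢ = −((-0.22552) + (-0.21627) + (-0.22552) + (-0.22249) + (-0.19972) + (-0.20983) + (-0.18533) + (-0.14844) + (-0.20652) + (-0.22552) + (-0.19972) + (-0.20652)) = 2.47140.
With S = 12 species, ln S = 2.48491, so J = 2.47140/2.48491 = 0.99456, i.e. 0.995 to 3 decimal places.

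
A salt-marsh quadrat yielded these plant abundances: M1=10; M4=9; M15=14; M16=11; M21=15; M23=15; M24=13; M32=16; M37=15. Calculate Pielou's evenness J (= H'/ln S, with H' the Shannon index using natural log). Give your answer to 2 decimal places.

0.99

Total N = 10+9+14+11+15+15+13+16+15 = 118, so the proportions are 0.0847, 0.0763, 0.1186, 0.0932, 0.1271, 0.1271, 0.1102, 0.1356, 0.1271 (working shown to 4 dp, full precision carried).
H' = −Σ pᵢ ln pᵢ = −((-0.2092) + (-0.1963) + (-0.2529) + (-0.2212) + (-0.2622) + (-0.2622) + (-0.2430) + (-0.2709) + (-0.2622)) = 2.1801.
With S = 9 species, ln S = 2.1972, so J = 2.1801/2.1972 = 0.9922, i.e. 0.99 to 2 decimal places.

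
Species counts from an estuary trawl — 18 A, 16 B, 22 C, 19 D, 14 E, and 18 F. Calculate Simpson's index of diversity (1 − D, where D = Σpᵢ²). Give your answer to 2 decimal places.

Total N = 18+16+22+19+14+18 = 107, so the proportions are 0.1682, 0.1495, 0.2056, 0.1776, 0.1308, 0.1682 (working shown to 4 dp, full precision carried).
D = 0.1682² + 0.1495² + 0.2056² + 0.1776² + 0.1308² + 0.1682² = 0.0283 + 0.0224 + 0.0423 + 0.0315 + 0.0171 + 0.0283 = 0.1699.
So 1 − D = 0.8301, i.e. 0.83 to 2 decimal places.

0.83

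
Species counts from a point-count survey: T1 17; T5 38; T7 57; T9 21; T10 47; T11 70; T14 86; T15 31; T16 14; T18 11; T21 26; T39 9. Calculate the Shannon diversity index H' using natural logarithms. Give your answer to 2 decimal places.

Total N = 17+38+57+21+47+70+86+31+14+11+26+9 = 427, so the proportions are 0.0398, 0.089, 0.1335, 0.0492, 0.1101, 0.1639, 0.2014, 0.0726, 0.0328, 0.0258, 0.0609, 0.0211 (working shown to 4 dp, full precision carried).
Each pᵢ ln pᵢ term: 0.0398×(-3.2236)=-0.1283, 0.089×(-2.4192)=-0.2153, 0.1335×(-2.0137)=-0.2688, 0.0492×(-3.0123)=-0.1481, 0.1101×(-2.2066)=-0.2429, 0.1639×(-1.8083)=-0.2964, 0.2014×(-1.6024)=-0.3227, 0.0726×(-2.6228)=-0.1904, 0.0328×(-3.4177)=-0.1121, 0.0258×(-3.6589)=-0.0943, 0.0609×(-2.7987)=-0.1704, 0.0211×(-3.8596)=-0.0813.
Sum = -2.2711, so H' = 2.27.

2.27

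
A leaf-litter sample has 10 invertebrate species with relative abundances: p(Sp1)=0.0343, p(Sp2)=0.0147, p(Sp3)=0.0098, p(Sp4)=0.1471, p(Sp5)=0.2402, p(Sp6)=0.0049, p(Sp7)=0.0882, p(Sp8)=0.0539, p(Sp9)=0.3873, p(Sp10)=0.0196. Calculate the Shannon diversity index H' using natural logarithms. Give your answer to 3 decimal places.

1.690

Each pᵢ ln pᵢ term (working shown to 5 dp, full precision carried): 0.0343×(-3.37261)=-0.11568, 0.0147×(-4.21991)=-0.06203, 0.0098×(-4.62537)=-0.04533, 0.1471×(-1.91664)=-0.28194, 0.2402×(-1.42628)=-0.34259, 0.0049×(-5.31852)=-0.02606, 0.0882×(-2.42815)=-0.21416, 0.0539×(-2.92062)=-0.15742, 0.3873×(-0.94856)=-0.36738, 0.0196×(-3.93223)=-0.07707.
Sum = -1.68967, so H' = 1.690.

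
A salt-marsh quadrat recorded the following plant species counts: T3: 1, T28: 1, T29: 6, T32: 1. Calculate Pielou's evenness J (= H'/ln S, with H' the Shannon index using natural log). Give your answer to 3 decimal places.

Total N = 1+1+6+1 = 9, so the proportions are 0.11111, 0.11111, 0.66667, 0.11111 (working shown to 5 dp, full precision carried).
H' = −Σ pᵢ ln pᵢ = −((-0.24414) + (-0.24414) + (-0.27031) + (-0.24414)) = 1.00272.
With S = 4 species, ln S = 1.38629, so J = 1.00272/1.38629 = 0.72331, i.e. 0.723 to 3 decimal places.

0.723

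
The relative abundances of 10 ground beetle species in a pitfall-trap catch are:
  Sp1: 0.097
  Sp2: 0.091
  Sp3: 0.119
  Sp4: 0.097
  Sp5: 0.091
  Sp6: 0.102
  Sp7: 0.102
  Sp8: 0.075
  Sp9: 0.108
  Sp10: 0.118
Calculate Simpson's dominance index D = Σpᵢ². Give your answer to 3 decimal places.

D = 0.097² + 0.091² + 0.119² + 0.097² + 0.091² + 0.102² + 0.102² + 0.075² + 0.108² + 0.118² = 0.00941 + 0.00828 + 0.01416 + 0.00941 + 0.00828 + 0.01040 + 0.01040 + 0.00562 + 0.01166 + 0.01392 = 0.10156 (working shown to 5 dp, full precision carried).
To 3 decimal places, D = 0.102.

0.102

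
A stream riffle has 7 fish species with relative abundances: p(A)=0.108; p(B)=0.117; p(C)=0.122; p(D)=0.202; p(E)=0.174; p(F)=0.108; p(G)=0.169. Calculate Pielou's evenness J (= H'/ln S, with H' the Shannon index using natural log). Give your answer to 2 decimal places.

0.98

H' = −Σ pᵢ ln pᵢ = −((-0.2404) + (-0.2510) + (-0.2567) + (-0.3231) + (-0.3043) + (-0.2404) + (-0.3005)) = 1.9163 (working shown to 4 dp, full precision carried).
With S = 7 species, ln S = 1.9459, so J = 1.9163/1.9459 = 0.9848, i.e. 0.98 to 2 decimal places.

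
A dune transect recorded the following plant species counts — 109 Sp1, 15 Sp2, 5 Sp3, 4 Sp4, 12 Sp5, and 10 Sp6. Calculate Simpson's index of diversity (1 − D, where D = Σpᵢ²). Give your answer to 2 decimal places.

0.48

Total N = 109+15+5+4+12+10 = 155, so the proportions are 0.7032, 0.0968, 0.0323, 0.0258, 0.0774, 0.0645 (working shown to 4 dp, full precision carried).
D = 0.7032² + 0.0968² + 0.0323² + 0.0258² + 0.0774² + 0.0645² = 0.4945 + 0.0094 + 0.0010 + 0.0007 + 0.0060 + 0.0042 = 0.5158.
So 1 − D = 0.4842, i.e. 0.48 to 2 decimal places.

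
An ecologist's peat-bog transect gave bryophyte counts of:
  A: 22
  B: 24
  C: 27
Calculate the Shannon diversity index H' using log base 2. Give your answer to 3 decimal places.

1.580

Total N = 22+24+27 = 73, so the proportions are 0.30137, 0.32877, 0.36986 (working shown to 5 dp, full precision carried).
Each pᵢ log₂ pᵢ term: 0.30137×(-1.73039)=-0.52149, 0.32877×(-1.60486)=-0.52763, 0.36986×(-1.43494)=-0.53073.
Sum = -1.57984, so H' = 1.580.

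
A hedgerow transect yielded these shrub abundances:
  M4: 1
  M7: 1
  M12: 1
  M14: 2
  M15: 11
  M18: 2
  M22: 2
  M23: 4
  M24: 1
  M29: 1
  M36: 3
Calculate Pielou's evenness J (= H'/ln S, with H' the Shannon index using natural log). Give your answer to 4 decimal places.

0.8380

Total N = 1+1+1+2+11+2+2+4+1+1+3 = 29, so the proportions are 0.034483, 0.034483, 0.034483, 0.068966, 0.37931, 0.068966, 0.068966, 0.137931, 0.034483, 0.034483, 0.103448 (working shown to 6 dp, full precision carried).
H' = −Σ pᵢ ln pᵢ = −((-0.116114) + (-0.116114) + (-0.116114) + (-0.184424) + (-0.367704) + (-0.184424) + (-0.184424) + (-0.273242) + (-0.116114) + (-0.116114) + (-0.234691)) = 2.009477.
With S = 11 species, ln S = 2.397895, so J = 2.009477/2.397895 = 0.838017, i.e. 0.8380 to 4 decimal places.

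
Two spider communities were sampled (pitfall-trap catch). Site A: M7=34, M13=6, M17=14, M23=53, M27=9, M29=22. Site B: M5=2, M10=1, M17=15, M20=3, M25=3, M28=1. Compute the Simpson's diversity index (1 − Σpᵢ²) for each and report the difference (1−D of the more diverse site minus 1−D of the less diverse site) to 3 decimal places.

0.148

Site A: N=138, proportions 0.24638, 0.04348, 0.10145, 0.38406, 0.06522, 0.15942, giving 1−D = 0.74995 (working shown to 5 dp, full precision carried).
Site B: N=25, proportions 0.08, 0.04, 0.6, 0.12, 0.12, 0.04, giving 1−D = 0.60160.
Difference = |0.74995 − 0.60160| = 0.14835, i.e. 0.148 to 3 decimal places.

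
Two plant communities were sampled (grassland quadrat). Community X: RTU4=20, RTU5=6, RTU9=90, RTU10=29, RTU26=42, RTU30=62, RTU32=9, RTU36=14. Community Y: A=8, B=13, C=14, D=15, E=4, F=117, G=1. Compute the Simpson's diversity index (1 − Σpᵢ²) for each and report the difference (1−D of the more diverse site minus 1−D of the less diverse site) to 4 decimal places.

0.2791

Community X: N=272, proportions 0.073529, 0.022059, 0.330882, 0.106618, 0.154412, 0.227941, 0.033088, 0.051471, giving 1−D = 0.793712 (working shown to 6 dp, full precision carried).
Community Y: N=172, proportions 0.046512, 0.075581, 0.081395, 0.087209, 0.023256, 0.680233, 0.005814, giving 1−D = 0.514602.
Difference = |0.793712 − 0.514602| = 0.279110, i.e. 0.2791 to 4 decimal places.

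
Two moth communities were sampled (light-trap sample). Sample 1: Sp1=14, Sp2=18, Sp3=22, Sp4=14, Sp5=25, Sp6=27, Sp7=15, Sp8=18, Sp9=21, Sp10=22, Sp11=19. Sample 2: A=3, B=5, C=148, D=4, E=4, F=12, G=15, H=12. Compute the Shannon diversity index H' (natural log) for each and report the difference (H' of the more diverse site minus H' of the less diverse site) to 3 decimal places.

1.310

Sample 1: N=215, proportions 0.065116, 0.083721, 0.102326, 0.065116, 0.116279, 0.125581, 0.069767, 0.083721, 0.097674, 0.102326, 0.088372, giving H' = 2.375697 (working shown to 6 dp, full precision carried).
Sample 2: N=203, proportions 0.014778, 0.024631, 0.729064, 0.019704, 0.019704, 0.059113, 0.073892, 0.059113, giving H' = 1.065525.
Difference = |2.375697 − 1.065525| = 1.310172, i.e. 1.310 to 3 decimal places.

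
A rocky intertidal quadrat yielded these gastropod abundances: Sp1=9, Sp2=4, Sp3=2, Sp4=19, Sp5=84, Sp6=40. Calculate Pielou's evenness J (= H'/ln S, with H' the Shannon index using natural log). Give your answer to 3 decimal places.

Total N = 9+4+2+19+84+40 = 158, so the proportions are 0.05696, 0.02532, 0.01266, 0.12025, 0.53165, 0.25316 (working shown to 5 dp, full precision carried).
H' = −Σ pᵢ ln pᵢ = −((-0.16322) + (-0.09307) + (-0.05531) + (-0.25471) + (-0.33588) + (-0.34778)) = 1.24997.
With S = 6 species, ln S = 1.79176, so J = 1.24997/1.79176 = 0.69762, i.e. 0.698 to 3 decimal places.

0.698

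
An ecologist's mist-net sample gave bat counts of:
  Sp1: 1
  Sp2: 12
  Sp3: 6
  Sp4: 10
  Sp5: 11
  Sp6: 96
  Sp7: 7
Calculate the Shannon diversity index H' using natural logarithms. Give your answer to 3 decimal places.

1.174

Total N = 1+12+6+10+11+96+7 = 143, so the proportions are 0.00699, 0.08392, 0.04196, 0.06993, 0.07692, 0.67133, 0.04895 (working shown to 5 dp, full precision carried).
Each pᵢ ln pᵢ term: 0.00699×(-4.96284)=-0.03471, 0.08392×(-2.47794)=-0.20794, 0.04196×(-3.17109)=-0.13305, 0.06993×(-2.66026)=-0.18603, 0.07692×(-2.56495)=-0.19730, 0.67133×(-0.39850)=-0.26752, 0.04895×(-3.01693)=-0.14768.
Sum = -1.17424, so H' = 1.174.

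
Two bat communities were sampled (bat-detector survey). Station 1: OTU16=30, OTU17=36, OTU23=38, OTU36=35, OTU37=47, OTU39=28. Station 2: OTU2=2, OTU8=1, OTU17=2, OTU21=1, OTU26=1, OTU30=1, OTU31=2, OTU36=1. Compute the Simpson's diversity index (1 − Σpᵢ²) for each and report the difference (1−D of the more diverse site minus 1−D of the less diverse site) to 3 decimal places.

Station 1: N=214, proportions 0.14019, 0.16822, 0.17757, 0.16355, 0.21963, 0.13084, giving 1−D = 0.82841 (working shown to 5 dp, full precision carried).
Station 2: N=11, proportions 0.18182, 0.09091, 0.18182, 0.09091, 0.09091, 0.09091, 0.18182, 0.09091, giving 1−D = 0.85950.
Difference = |0.82841 − 0.85950| = 0.03109, i.e. 0.031 to 3 decimal places.

0.031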